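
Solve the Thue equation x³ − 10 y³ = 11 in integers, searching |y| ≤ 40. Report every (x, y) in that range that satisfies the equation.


The equation is x³ - 10y³ = 11. For fixed y, x³ = 10·y³ + 11, so a solution requires the RHS to be a perfect cube.
Strategy: iterate y from -40 to 40, compute RHS = 10·y³ + 11, and check whether it is a (positive or negative) perfect cube.
Check small values of y:
  y = 0: RHS = 11 is not a perfect cube.
  y = 1: RHS = 21 is not a perfect cube.
  y = -1: RHS = 1 = (1)³ ⇒ x = 1 works.
  y = 2: RHS = 91 is not a perfect cube.
  y = -2: RHS = -69 is not a perfect cube.
  y = 3: RHS = 281 is not a perfect cube.
  y = -3: RHS = -259 is not a perfect cube.
Continuing the search up to |y| = 40 finds no further solutions beyond those listed.
Collected solutions: (1, -1).

Solutions (with |y| ≤ 40): (1, -1).


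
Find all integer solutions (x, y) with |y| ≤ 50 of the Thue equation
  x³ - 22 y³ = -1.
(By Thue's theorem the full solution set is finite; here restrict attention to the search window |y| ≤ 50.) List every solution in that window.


The equation is x³ - 22y³ = -1. For fixed y, x³ = 22·y³ − 1, so a solution requires the RHS to be a perfect cube.
Strategy: iterate y from -50 to 50, compute RHS = 22·y³ − 1, and check whether it is a (positive or negative) perfect cube.
Check small values of y:
  y = 0: RHS = -1 = (-1)³ ⇒ x = -1 works.
  y = 1: RHS = 21 is not a perfect cube.
  y = -1: RHS = -23 is not a perfect cube.
  y = 2: RHS = 175 is not a perfect cube.
  y = -2: RHS = -177 is not a perfect cube.
  y = 3: RHS = 593 is not a perfect cube.
  y = -3: RHS = -595 is not a perfect cube.
Continuing the search up to |y| = 50 finds no further solutions beyond those listed.
Collected solutions: (-1, 0).

Solutions (with |y| ≤ 50): (-1, 0).


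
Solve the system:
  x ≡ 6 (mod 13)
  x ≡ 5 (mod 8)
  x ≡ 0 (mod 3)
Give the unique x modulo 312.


Moduli 13, 8, 3 are pairwise coprime; by CRT there is a unique solution modulo M = 13 · 8 · 3 = 312.
Solve pairwise, accumulating the modulus:
  Start with x ≡ 6 (mod 13).
  Combine with x ≡ 5 (mod 8): since gcd(13, 8) = 1, we get a unique residue mod 104.
    Write x = 6 + 13·t and substitute into x ≡ 5 (mod 8): 13·t ≡ 5 − 6 = -1 (mod 8).
    Reduce coefficients mod 8: 5·t ≡ 7 (mod 8).
    The inverse of 5 mod 8 is 5 (since 5·5 = 25 = 3·8 + 1), so t ≡ 5·7 = 35 ≡ 3 (mod 8).
    Then x = 6 + 13·3 = 45, valid modulo lcm(13, 8) = 104: x ≡ 45 (mod 104).
  Combine with x ≡ 0 (mod 3): since gcd(104, 3) = 1, we get a unique residue mod 312.
    Write x = 45 + 104·t and substitute into x ≡ 0 (mod 3): 104·t ≡ 0 − 45 = -45 (mod 3).
    Reduce coefficients mod 3: 2·t ≡ 0 (mod 3).
    The inverse of 2 mod 3 is 2 (since 2·2 = 4 = 1·3 + 1), so t ≡ 2·0 = 0 ≡ 0 (mod 3).
    Then x = 45 + 104·0 = 45, valid modulo lcm(104, 3) = 312: x ≡ 45 (mod 312).
Verify: 45 mod 13 = 6 ✓, 45 mod 8 = 5 ✓, 45 mod 3 = 0 ✓.

x ≡ 45 (mod 312).


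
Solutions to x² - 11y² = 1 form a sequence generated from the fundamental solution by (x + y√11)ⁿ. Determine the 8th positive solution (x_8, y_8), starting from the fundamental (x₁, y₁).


Step 1: Find the fundamental solution (x₁, y₁) of x² - 11y² = 1.
  Expand √11 as a continued fraction. a₀ = ⌊√11⌋ = 3; iterate m_{k+1} = d_k·a_k − m_k, d_{k+1} = (11 − m_{k+1}²)/d_k, a_{k+1} = ⌊(a₀ + m_{k+1})/d_{k+1}⌋ (starting m₀ = 0, d₀ = 1), with convergents p_k = a_k·p_{k-1} + p_{k-2}, q_k = a_k·q_{k-1} + q_{k-2} (p₋₁ = 1, q₋₁ = 0):
  k = 0: a₀ = 3; p₀/q₀ = 3/1; p₀² − 11·q₀² = 9 − 11 = -2.
  k = 1: m = 3, d = 2, a = ⌊(3 + 3)/2⌋ = 3; p/q = (3·3 + 1)/(3·1 + 0) = 10/3; p² − 11·q² = 100 − 99 = 1.
  The first convergent with p² − 11·q² = 1 gives the fundamental solution (x₁, y₁) = (10, 3).
Step 2: Apply the recurrence (x_{n+1}, y_{n+1}) = (x₁x_n + 11y₁y_n, x₁y_n + y₁x_n) repeatedly.
  From (x_1, y_1) = (10, 3): x_2 = 10·10 + 11·3·3 = 199; y_2 = 10·3 + 3·10 = 60.
  From (x_2, y_2) = (199, 60): x_3 = 10·199 + 11·3·60 = 3970; y_3 = 10·60 + 3·199 = 1197.
  From (x_3, y_3) = (3970, 1197): x_4 = 10·3970 + 11·3·1197 = 79201; y_4 = 10·1197 + 3·3970 = 23880.
  From (x_4, y_4) = (79201, 23880): x_5 = 10·79201 + 11·3·23880 = 1580050; y_5 = 10·23880 + 3·79201 = 476403.
  From (x_5, y_5) = (1580050, 476403): x_6 = 10·1580050 + 11·3·476403 = 31521799; y_6 = 10·476403 + 3·1580050 = 9504180.
  From (x_6, y_6) = (31521799, 9504180): x_7 = 10·31521799 + 11·3·9504180 = 628855930; y_7 = 10·9504180 + 3·31521799 = 189607197.
  From (x_7, y_7) = (628855930, 189607197): x_8 = 10·628855930 + 11·3·189607197 = 12545596801; y_8 = 10·189607197 + 3·628855930 = 3782639760.
Step 3: Verify x_8² - 11·y_8² = 157391999093261433601 - 157391999093261433600 = 1 (should be 1). ✓

(x_1, y_1) = (10, 3); (x_8, y_8) = (12545596801, 3782639760).


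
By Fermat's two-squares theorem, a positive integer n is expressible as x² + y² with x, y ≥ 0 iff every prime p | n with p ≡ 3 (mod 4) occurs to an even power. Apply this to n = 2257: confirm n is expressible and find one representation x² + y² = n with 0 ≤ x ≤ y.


Step 1: Factor n = 2257 = 37 · 61.
Step 2: Check the mod-4 condition on each prime factor: 37 ≡ 1 (mod 4), exponent 1; 61 ≡ 1 (mod 4), exponent 1.
All primes ≡ 3 (mod 4) appear to even exponent (or don't appear), so by the two-squares theorem n IS expressible as a sum of two squares.
Step 3: Build a representation. Here n = 37 · 61 is a product of primes ≡ 1 (mod 4). Each prime p ≡ 1 (mod 4) is itself a sum of two squares; find a² by testing p − a² for a perfect square:
  37: 37 − 1² = 36 = 6² ⇒ 37 = 1² + 6².
  61: 61 − 1² = 60, 61 − 2² = 57, 61 − 3² = 52, 61 − 4² = 45, 61 − 5² = 36 = 6² ⇒ 61 = 5² + 6².
  Combine using the Brahmagupta–Fibonacci identity (a² + b²)(c² + d²) = (ac − bd)² + (ad + bc)² = (ac + bd)² + (ad − bc)²:
  37 · 61 = 2257: from (1² + 6²)(5² + 6²), take (1·5 − 6·6, 1·6 + 6·5) = (5 − 36, 6 + 30) = (-31, 36); dropping signs (only squares matter) gives (31, 36); check 31² + 36² = 961 + 1296 = 2257 ✓.
Step 4: Order so x ≤ y and verify: 31² + 36² = 961 + 1296 = 2257 = n. ✓

n = 2257 = 31² + 36² (one valid representation with x ≤ y).


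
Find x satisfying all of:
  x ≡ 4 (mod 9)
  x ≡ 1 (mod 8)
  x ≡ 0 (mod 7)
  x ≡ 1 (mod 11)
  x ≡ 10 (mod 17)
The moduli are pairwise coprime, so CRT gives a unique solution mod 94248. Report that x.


Product of moduli M = 9 · 8 · 7 · 11 · 17 = 94248.
Merge one congruence at a time:
  Start: x ≡ 4 (mod 9).
  Combine with x ≡ 1 (mod 8); new modulus lcm = 72.
    Write x = 4 + 9·t and substitute into x ≡ 1 (mod 8): 9·t ≡ 1 − 4 = -3 (mod 8).
    Reduce coefficients mod 8: 1·t ≡ 5 (mod 8).
    So t ≡ 5 (mod 8).
    Then x = 4 + 9·5 = 49, valid modulo lcm(9, 8) = 72: x ≡ 49 (mod 72).
  Combine with x ≡ 0 (mod 7); new modulus lcm = 504.
    Write x = 49 + 72·t and substitute into x ≡ 0 (mod 7): 72·t ≡ 0 − 49 = -49 (mod 7).
    Reduce coefficients mod 7: 2·t ≡ 0 (mod 7).
    The inverse of 2 mod 7 is 4 (since 2·4 = 8 = 1·7 + 1), so t ≡ 4·0 = 0 ≡ 0 (mod 7).
    Then x = 49 + 72·0 = 49, valid modulo lcm(72, 7) = 504: x ≡ 49 (mod 504).
  Combine with x ≡ 1 (mod 11); new modulus lcm = 5544.
    Write x = 49 + 504·t and substitute into x ≡ 1 (mod 11): 504·t ≡ 1 − 49 = -48 (mod 11).
    Reduce coefficients mod 11: 9·t ≡ 7 (mod 11).
    The inverse of 9 mod 11 is 5 (since 9·5 = 45 = 4·11 + 1), so t ≡ 5·7 = 35 ≡ 2 (mod 11).
    Then x = 49 + 504·2 = 1057, valid modulo lcm(504, 11) = 5544: x ≡ 1057 (mod 5544).
  Combine with x ≡ 10 (mod 17); new modulus lcm = 94248.
    Write x = 1057 + 5544·t and substitute into x ≡ 10 (mod 17): 5544·t ≡ 10 − 1057 = -1047 (mod 17).
    Reduce coefficients mod 17: 2·t ≡ 7 (mod 17).
    The inverse of 2 mod 17 is 9 (since 2·9 = 18 = 1·17 + 1), so t ≡ 9·7 = 63 ≡ 12 (mod 17).
    Then x = 1057 + 5544·12 = 67585, valid modulo lcm(5544, 17) = 94248: x ≡ 67585 (mod 94248).
Verify against each original: 67585 mod 9 = 4, 67585 mod 8 = 1, 67585 mod 7 = 0, 67585 mod 11 = 1, 67585 mod 17 = 10.

x ≡ 67585 (mod 94248).


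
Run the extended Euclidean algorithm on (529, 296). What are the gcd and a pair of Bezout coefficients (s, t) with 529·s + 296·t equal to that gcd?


Euclidean algorithm on (529, 296) — divide until remainder is 0:
  529 = 1 · 296 + 233
  296 = 1 · 233 + 63
  233 = 3 · 63 + 44
  63 = 1 · 44 + 19
  44 = 2 · 19 + 6
  19 = 3 · 6 + 1
  6 = 6 · 1 + 0
gcd(529, 296) = 1.
Track Bezout coefficients alongside the remainders: start with r₀ = 529 = a·1 + b·0 (s = 1, t = 0) and r₁ = 296 = a·0 + b·1 (s = 0, t = 1); each new remainder r_{k+1} = r_{k-1} − q_k·r_k inherits s_{k+1} = s_{k-1} − q_k·s_k, t_{k+1} = t_{k-1} − q_k·t_k, so r_k = a·s_k + b·t_k at every step:
  q = 1: r = 233, s = 1 − 1·0 = 1, t = 0 − 1·1 = -1  (check: 529·1 + 296·(-1) = 233)
  q = 1: r = 63, s = 0 − 1·1 = -1, t = 1 − 1·(-1) = 2  (check: 529·(-1) + 296·2 = 63)
  q = 3: r = 44, s = 1 − 3·(-1) = 4, t = -1 − 3·2 = -7  (check: 529·4 + 296·(-7) = 44)
  q = 1: r = 19, s = -1 − 1·4 = -5, t = 2 − 1·(-7) = 9  (check: 529·(-5) + 296·9 = 19)
  q = 2: r = 6, s = 4 − 2·(-5) = 14, t = -7 − 2·9 = -25  (check: 529·14 + 296·(-25) = 6)
  q = 3: r = 1, s = -5 − 3·14 = -47, t = 9 − 3·(-25) = 84  (check: 529·(-47) + 296·84 = 1)
The row with r = 1 (the gcd) gives the Bezout coefficients s = -47, t = 84.
Result: 529 · (-47) + 296 · (84) = 1.

gcd(529, 296) = 1; s = -47, t = 84 (check: 529·(-47) + 296·84 = 1).


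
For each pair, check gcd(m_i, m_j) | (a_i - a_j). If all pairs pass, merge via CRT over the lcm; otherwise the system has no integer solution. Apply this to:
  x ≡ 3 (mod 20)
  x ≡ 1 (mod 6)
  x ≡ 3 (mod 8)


Moduli 20, 6, 8 are not pairwise coprime, so CRT works modulo lcm(m_i) when all pairwise compatibility conditions hold.
Pairwise compatibility: gcd(m_i, m_j) must divide a_i - a_j for every pair.
Merge one congruence at a time:
  Start: x ≡ 3 (mod 20).
  Combine with x ≡ 1 (mod 6): gcd(20, 6) = 2; 1 - 3 = -2, which IS divisible by 2, so compatible.
    Write x = 3 + 20·t and substitute into x ≡ 1 (mod 6): 20·t ≡ 1 − 3 = -2 (mod 6).
    Divide the congruence (and modulus) by g = 2: 10·t ≡ -1 (mod 3).
    Reduce coefficients mod 3: 1·t ≡ 2 (mod 3).
    So t ≡ 2 (mod 3).
    Then x = 3 + 20·2 = 43, valid modulo lcm(20, 6) = 60: x ≡ 43 (mod 60).
  Combine with x ≡ 3 (mod 8): gcd(60, 8) = 4; 3 - 43 = -40, which IS divisible by 4, so compatible.
    Write x = 43 + 60·t and substitute into x ≡ 3 (mod 8): 60·t ≡ 3 − 43 = -40 (mod 8).
    Divide the congruence (and modulus) by g = 4: 15·t ≡ -10 (mod 2).
    Reduce coefficients mod 2: 1·t ≡ 0 (mod 2).
    So t ≡ 0 (mod 2).
    Then x = 43 + 60·0 = 43, valid modulo lcm(60, 8) = 120: x ≡ 43 (mod 120).
Verify: 43 mod 20 = 3, 43 mod 6 = 1, 43 mod 8 = 3.

x ≡ 43 (mod 120).


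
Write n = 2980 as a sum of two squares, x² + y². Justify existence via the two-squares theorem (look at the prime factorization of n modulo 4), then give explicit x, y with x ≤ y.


Step 1: Factor n = 2980 = 2^2 · 5 · 149.
Step 2: Check the mod-4 condition on each prime factor: 2 = 2 (special); 5 ≡ 1 (mod 4), exponent 1; 149 ≡ 1 (mod 4), exponent 1.
All primes ≡ 3 (mod 4) appear to even exponent (or don't appear), so by the two-squares theorem n IS expressible as a sum of two squares.
Step 3: Build a representation. Group n = k² · m with k = 2 and m = 5 · 149 = 745 (a product of primes ≡ 1 (mod 4)); a representation of m scales to one of n via (k·x)² + (k·y)² = k²(x² + y²). Each prime p ≡ 1 (mod 4) is itself a sum of two squares; find a² by testing p − a² for a perfect square:
  5: 5 − 1² = 4 = 2² ⇒ 5 = 1² + 2².
  149: 149 − 1² = 148, 149 − 2² = 145, 149 − 3² = 140, 149 − 4² = 133, 149 − 5² = 124, 149 − 6² = 113, 149 − 7² = 100 = 10² ⇒ 149 = 7² + 10².
  Combine using the Brahmagupta–Fibonacci identity (a² + b²)(c² + d²) = (ac − bd)² + (ad + bc)² = (ac + bd)² + (ad − bc)²:
  5 · 149 = 745: from (1² + 2²)(7² + 10²), take (1·7 − 2·10, 1·10 + 2·7) = (7 − 20, 10 + 14) = (-13, 24); dropping signs (only squares matter) gives (13, 24); check 13² + 24² = 169 + 576 = 745 ✓.
  Scale by k = 2: (2·13, 2·24) = (26, 48).
Step 4: Order so x ≤ y and verify: 26² + 48² = 676 + 2304 = 2980 = n. ✓

n = 2980 = 26² + 48² (one valid representation with x ≤ y).


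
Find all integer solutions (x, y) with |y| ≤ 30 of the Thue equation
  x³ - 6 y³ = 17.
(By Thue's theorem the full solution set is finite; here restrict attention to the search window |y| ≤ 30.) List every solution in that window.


The equation is x³ - 6y³ = 17. For fixed y, x³ = 6·y³ + 17, so a solution requires the RHS to be a perfect cube.
Strategy: iterate y from -30 to 30, compute RHS = 6·y³ + 17, and check whether it is a (positive or negative) perfect cube.
Check small values of y:
  y = 0: RHS = 17 is not a perfect cube.
  y = 1: RHS = 23 is not a perfect cube.
  y = -1: RHS = 11 is not a perfect cube.
  y = 2: RHS = 65 is not a perfect cube.
  y = -2: RHS = -31 is not a perfect cube.
  y = 3: RHS = 179 is not a perfect cube.
  y = -3: RHS = -145 is not a perfect cube.
Continuing the search up to |y| = 30 finds no solutions either.
No (x, y) in the scanned range satisfies the equation.

No integer solutions with |y| ≤ 30.


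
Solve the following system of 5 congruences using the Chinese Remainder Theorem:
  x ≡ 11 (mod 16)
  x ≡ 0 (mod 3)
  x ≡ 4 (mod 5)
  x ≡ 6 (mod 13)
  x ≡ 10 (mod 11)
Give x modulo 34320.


Product of moduli M = 16 · 3 · 5 · 13 · 11 = 34320.
Merge one congruence at a time:
  Start: x ≡ 11 (mod 16).
  Combine with x ≡ 0 (mod 3); new modulus lcm = 48.
    Write x = 11 + 16·t and substitute into x ≡ 0 (mod 3): 16·t ≡ 0 − 11 = -11 (mod 3).
    Reduce coefficients mod 3: 1·t ≡ 1 (mod 3).
    So t ≡ 1 (mod 3).
    Then x = 11 + 16·1 = 27, valid modulo lcm(16, 3) = 48: x ≡ 27 (mod 48).
  Combine with x ≡ 4 (mod 5); new modulus lcm = 240.
    Write x = 27 + 48·t and substitute into x ≡ 4 (mod 5): 48·t ≡ 4 − 27 = -23 (mod 5).
    Reduce coefficients mod 5: 3·t ≡ 2 (mod 5).
    The inverse of 3 mod 5 is 2 (since 3·2 = 6 = 1·5 + 1), so t ≡ 2·2 = 4 ≡ 4 (mod 5).
    Then x = 27 + 48·4 = 219, valid modulo lcm(48, 5) = 240: x ≡ 219 (mod 240).
  Combine with x ≡ 6 (mod 13); new modulus lcm = 3120.
    Write x = 219 + 240·t and substitute into x ≡ 6 (mod 13): 240·t ≡ 6 − 219 = -213 (mod 13).
    Reduce coefficients mod 13: 6·t ≡ 8 (mod 13).
    The inverse of 6 mod 13 is 11 (since 6·11 = 66 = 5·13 + 1), so t ≡ 11·8 = 88 ≡ 10 (mod 13).
    Then x = 219 + 240·10 = 2619, valid modulo lcm(240, 13) = 3120: x ≡ 2619 (mod 3120).
  Combine with x ≡ 10 (mod 11); new modulus lcm = 34320.
    Write x = 2619 + 3120·t and substitute into x ≡ 10 (mod 11): 3120·t ≡ 10 − 2619 = -2609 (mod 11).
    Reduce coefficients mod 11: 7·t ≡ 9 (mod 11).
    The inverse of 7 mod 11 is 8 (since 7·8 = 56 = 5·11 + 1), so t ≡ 8·9 = 72 ≡ 6 (mod 11).
    Then x = 2619 + 3120·6 = 21339, valid modulo lcm(3120, 11) = 34320: x ≡ 21339 (mod 34320).
Verify against each original: 21339 mod 16 = 11, 21339 mod 3 = 0, 21339 mod 5 = 4, 21339 mod 13 = 6, 21339 mod 11 = 10.

x ≡ 21339 (mod 34320).


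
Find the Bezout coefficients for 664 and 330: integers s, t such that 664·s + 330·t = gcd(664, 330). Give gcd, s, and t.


Euclidean algorithm on (664, 330) — divide until remainder is 0:
  664 = 2 · 330 + 4
  330 = 82 · 4 + 2
  4 = 2 · 2 + 0
gcd(664, 330) = 2.
Track Bezout coefficients alongside the remainders: start with r₀ = 664 = a·1 + b·0 (s = 1, t = 0) and r₁ = 330 = a·0 + b·1 (s = 0, t = 1); each new remainder r_{k+1} = r_{k-1} − q_k·r_k inherits s_{k+1} = s_{k-1} − q_k·s_k, t_{k+1} = t_{k-1} − q_k·t_k, so r_k = a·s_k + b·t_k at every step:
  q = 2: r = 4, s = 1 − 2·0 = 1, t = 0 − 2·1 = -2  (check: 664·1 + 330·(-2) = 4)
  q = 82: r = 2, s = 0 − 82·1 = -82, t = 1 − 82·(-2) = 165  (check: 664·(-82) + 330·165 = 2)
The row with r = 2 (the gcd) gives the Bezout coefficients s = -82, t = 165.
Result: 664 · (-82) + 330 · (165) = 2.

gcd(664, 330) = 2; s = -82, t = 165 (check: 664·(-82) + 330·165 = 2).


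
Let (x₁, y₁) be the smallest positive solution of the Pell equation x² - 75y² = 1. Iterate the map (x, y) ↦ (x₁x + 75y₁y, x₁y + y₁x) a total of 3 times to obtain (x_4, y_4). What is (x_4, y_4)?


Step 1: Find the fundamental solution (x₁, y₁) of x² - 75y² = 1.
  Expand √75 as a continued fraction. a₀ = ⌊√75⌋ = 8; iterate m_{k+1} = d_k·a_k − m_k, d_{k+1} = (75 − m_{k+1}²)/d_k, a_{k+1} = ⌊(a₀ + m_{k+1})/d_{k+1}⌋ (starting m₀ = 0, d₀ = 1), with convergents p_k = a_k·p_{k-1} + p_{k-2}, q_k = a_k·q_{k-1} + q_{k-2} (p₋₁ = 1, q₋₁ = 0):
  k = 0: a₀ = 8; p₀/q₀ = 8/1; p₀² − 75·q₀² = 64 − 75 = -11.
  k = 1: m = 8, d = 11, a = ⌊(8 + 8)/11⌋ = 1; p/q = (1·8 + 1)/(1·1 + 0) = 9/1; p² − 75·q² = 81 − 75 = 6.
  k = 2: m = 3, d = 6, a = ⌊(8 + 3)/6⌋ = 1; p/q = (1·9 + 8)/(1·1 + 1) = 17/2; p² − 75·q² = 289 − 300 = -11.
  k = 3: m = 3, d = 11, a = ⌊(8 + 3)/11⌋ = 1; p/q = (1·17 + 9)/(1·2 + 1) = 26/3; p² − 75·q² = 676 − 675 = 1.
  The first convergent with p² − 75·q² = 1 gives the fundamental solution (x₁, y₁) = (26, 3).
Step 2: Apply the recurrence (x_{n+1}, y_{n+1}) = (x₁x_n + 75y₁y_n, x₁y_n + y₁x_n) repeatedly.
  From (x_1, y_1) = (26, 3): x_2 = 26·26 + 75·3·3 = 1351; y_2 = 26·3 + 3·26 = 156.
  From (x_2, y_2) = (1351, 156): x_3 = 26·1351 + 75·3·156 = 70226; y_3 = 26·156 + 3·1351 = 8109.
  From (x_3, y_3) = (70226, 8109): x_4 = 26·70226 + 75·3·8109 = 3650401; y_4 = 26·8109 + 3·70226 = 421512.
Step 3: Verify x_4² - 75·y_4² = 13325427460801 - 13325427460800 = 1 (should be 1). ✓

(x_1, y_1) = (26, 3); (x_4, y_4) = (3650401, 421512).


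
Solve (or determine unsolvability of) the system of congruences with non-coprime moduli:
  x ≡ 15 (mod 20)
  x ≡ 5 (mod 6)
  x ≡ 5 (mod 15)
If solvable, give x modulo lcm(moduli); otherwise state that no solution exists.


Moduli 20, 6, 15 are not pairwise coprime, so CRT works modulo lcm(m_i) when all pairwise compatibility conditions hold.
Pairwise compatibility: gcd(m_i, m_j) must divide a_i - a_j for every pair.
Merge one congruence at a time:
  Start: x ≡ 15 (mod 20).
  Combine with x ≡ 5 (mod 6): gcd(20, 6) = 2; 5 - 15 = -10, which IS divisible by 2, so compatible.
    Write x = 15 + 20·t and substitute into x ≡ 5 (mod 6): 20·t ≡ 5 − 15 = -10 (mod 6).
    Divide the congruence (and modulus) by g = 2: 10·t ≡ -5 (mod 3).
    Reduce coefficients mod 3: 1·t ≡ 1 (mod 3).
    So t ≡ 1 (mod 3).
    Then x = 15 + 20·1 = 35, valid modulo lcm(20, 6) = 60: x ≡ 35 (mod 60).
  Combine with x ≡ 5 (mod 15): gcd(60, 15) = 15; 5 - 35 = -30, which IS divisible by 15, so compatible.
    Write x = 35 + 60·t and substitute into x ≡ 5 (mod 15): 60·t ≡ 5 − 35 = -30 (mod 15).
    Divide the congruence (and modulus) by g = 15: 4·t ≡ -2 (mod 1).
    Modulo 1 every t works; take t = 0.
    Then x = 35 + 60·0 = 35, valid modulo lcm(60, 15) = 60: x ≡ 35 (mod 60).
Verify: 35 mod 20 = 15, 35 mod 6 = 5, 35 mod 15 = 5.

x ≡ 35 (mod 60).


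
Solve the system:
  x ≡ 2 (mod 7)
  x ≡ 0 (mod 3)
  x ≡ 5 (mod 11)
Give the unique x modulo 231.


Moduli 7, 3, 11 are pairwise coprime; by CRT there is a unique solution modulo M = 7 · 3 · 11 = 231.
Solve pairwise, accumulating the modulus:
  Start with x ≡ 2 (mod 7).
  Combine with x ≡ 0 (mod 3): since gcd(7, 3) = 1, we get a unique residue mod 21.
    Write x = 2 + 7·t and substitute into x ≡ 0 (mod 3): 7·t ≡ 0 − 2 = -2 (mod 3).
    Reduce coefficients mod 3: 1·t ≡ 1 (mod 3).
    So t ≡ 1 (mod 3).
    Then x = 2 + 7·1 = 9, valid modulo lcm(7, 3) = 21: x ≡ 9 (mod 21).
  Combine with x ≡ 5 (mod 11): since gcd(21, 11) = 1, we get a unique residue mod 231.
    Write x = 9 + 21·t and substitute into x ≡ 5 (mod 11): 21·t ≡ 5 − 9 = -4 (mod 11).
    Reduce coefficients mod 11: 10·t ≡ 7 (mod 11).
    The inverse of 10 mod 11 is 10 (since 10·10 = 100 = 9·11 + 1), so t ≡ 10·7 = 70 ≡ 4 (mod 11).
    Then x = 9 + 21·4 = 93, valid modulo lcm(21, 11) = 231: x ≡ 93 (mod 231).
Verify: 93 mod 7 = 2 ✓, 93 mod 3 = 0 ✓, 93 mod 11 = 5 ✓.

x ≡ 93 (mod 231).


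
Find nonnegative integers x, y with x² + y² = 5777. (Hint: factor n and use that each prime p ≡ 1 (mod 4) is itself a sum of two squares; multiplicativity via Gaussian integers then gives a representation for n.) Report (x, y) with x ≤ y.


Step 1: Factor n = 5777 = 53 · 109.
Step 2: Check the mod-4 condition on each prime factor: 53 ≡ 1 (mod 4), exponent 1; 109 ≡ 1 (mod 4), exponent 1.
All primes ≡ 3 (mod 4) appear to even exponent (or don't appear), so by the two-squares theorem n IS expressible as a sum of two squares.
Step 3: Build a representation. Here n = 53 · 109 is a product of primes ≡ 1 (mod 4). Each prime p ≡ 1 (mod 4) is itself a sum of two squares; find a² by testing p − a² for a perfect square:
  53: 53 − 1² = 52, 53 − 2² = 49 = 7² ⇒ 53 = 2² + 7².
  109: 109 − 1² = 108, 109 − 2² = 105, 109 − 3² = 100 = 10² ⇒ 109 = 3² + 10².
  Combine using the Brahmagupta–Fibonacci identity (a² + b²)(c² + d²) = (ac − bd)² + (ad + bc)² = (ac + bd)² + (ad − bc)²:
  53 · 109 = 5777: from (2² + 7²)(3² + 10²), take (2·3 − 7·10, 2·10 + 7·3) = (6 − 70, 20 + 21) = (-64, 41); dropping signs (only squares matter) gives (64, 41); check 64² + 41² = 4096 + 1681 = 5777 ✓.
Step 4: Order so x ≤ y and verify: 41² + 64² = 1681 + 4096 = 5777 = n. ✓

n = 5777 = 41² + 64² (one valid representation with x ≤ y).


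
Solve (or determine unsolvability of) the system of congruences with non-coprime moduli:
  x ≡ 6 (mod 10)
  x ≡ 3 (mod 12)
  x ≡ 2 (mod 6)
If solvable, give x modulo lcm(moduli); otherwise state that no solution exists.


Moduli 10, 12, 6 are not pairwise coprime, so CRT works modulo lcm(m_i) when all pairwise compatibility conditions hold.
Pairwise compatibility: gcd(m_i, m_j) must divide a_i - a_j for every pair.
Merge one congruence at a time:
  Start: x ≡ 6 (mod 10).
  Combine with x ≡ 3 (mod 12): gcd(10, 12) = 2, and 3 - 6 = -3 is NOT divisible by 2.
    ⇒ system is inconsistent (no integer solution).

No solution (the system is inconsistent).


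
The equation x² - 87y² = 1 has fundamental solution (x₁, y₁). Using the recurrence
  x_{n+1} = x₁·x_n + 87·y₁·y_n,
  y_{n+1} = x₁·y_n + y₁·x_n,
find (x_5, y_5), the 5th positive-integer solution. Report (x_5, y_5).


Step 1: Find the fundamental solution (x₁, y₁) of x² - 87y² = 1.
  Expand √87 as a continued fraction. a₀ = ⌊√87⌋ = 9; iterate m_{k+1} = d_k·a_k − m_k, d_{k+1} = (87 − m_{k+1}²)/d_k, a_{k+1} = ⌊(a₀ + m_{k+1})/d_{k+1}⌋ (starting m₀ = 0, d₀ = 1), with convergents p_k = a_k·p_{k-1} + p_{k-2}, q_k = a_k·q_{k-1} + q_{k-2} (p₋₁ = 1, q₋₁ = 0):
  k = 0: a₀ = 9; p₀/q₀ = 9/1; p₀² − 87·q₀² = 81 − 87 = -6.
  k = 1: m = 9, d = 6, a = ⌊(9 + 9)/6⌋ = 3; p/q = (3·9 + 1)/(3·1 + 0) = 28/3; p² − 87·q² = 784 − 783 = 1.
  The first convergent with p² − 87·q² = 1 gives the fundamental solution (x₁, y₁) = (28, 3).
Step 2: Apply the recurrence (x_{n+1}, y_{n+1}) = (x₁x_n + 87y₁y_n, x₁y_n + y₁x_n) repeatedly.
  From (x_1, y_1) = (28, 3): x_2 = 28·28 + 87·3·3 = 1567; y_2 = 28·3 + 3·28 = 168.
  From (x_2, y_2) = (1567, 168): x_3 = 28·1567 + 87·3·168 = 87724; y_3 = 28·168 + 3·1567 = 9405.
  From (x_3, y_3) = (87724, 9405): x_4 = 28·87724 + 87·3·9405 = 4910977; y_4 = 28·9405 + 3·87724 = 526512.
  From (x_4, y_4) = (4910977, 526512): x_5 = 28·4910977 + 87·3·526512 = 274926988; y_5 = 28·526512 + 3·4910977 = 29475267.
Step 3: Verify x_5² - 87·y_5² = 75584848730752144 - 75584848730752143 = 1 (should be 1). ✓

(x_1, y_1) = (28, 3); (x_5, y_5) = (274926988, 29475267).


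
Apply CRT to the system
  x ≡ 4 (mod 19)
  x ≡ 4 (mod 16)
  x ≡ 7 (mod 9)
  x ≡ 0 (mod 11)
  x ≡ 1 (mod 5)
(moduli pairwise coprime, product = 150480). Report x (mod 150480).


Product of moduli M = 19 · 16 · 9 · 11 · 5 = 150480.
Merge one congruence at a time:
  Start: x ≡ 4 (mod 19).
  Combine with x ≡ 4 (mod 16); new modulus lcm = 304.
    Write x = 4 + 19·t and substitute into x ≡ 4 (mod 16): 19·t ≡ 4 − 4 = 0 (mod 16).
    Reduce coefficients mod 16: 3·t ≡ 0 (mod 16).
    The inverse of 3 mod 16 is 11 (since 3·11 = 33 = 2·16 + 1), so t ≡ 11·0 = 0 ≡ 0 (mod 16).
    Then x = 4 + 19·0 = 4, valid modulo lcm(19, 16) = 304: x ≡ 4 (mod 304).
  Combine with x ≡ 7 (mod 9); new modulus lcm = 2736.
    Write x = 4 + 304·t and substitute into x ≡ 7 (mod 9): 304·t ≡ 7 − 4 = 3 (mod 9).
    Reduce coefficients mod 9: 7·t ≡ 3 (mod 9).
    The inverse of 7 mod 9 is 4 (since 7·4 = 28 = 3·9 + 1), so t ≡ 4·3 = 12 ≡ 3 (mod 9).
    Then x = 4 + 304·3 = 916, valid modulo lcm(304, 9) = 2736: x ≡ 916 (mod 2736).
  Combine with x ≡ 0 (mod 11); new modulus lcm = 30096.
    Write x = 916 + 2736·t and substitute into x ≡ 0 (mod 11): 2736·t ≡ 0 − 916 = -916 (mod 11).
    Reduce coefficients mod 11: 8·t ≡ 8 (mod 11).
    The inverse of 8 mod 11 is 7 (since 8·7 = 56 = 5·11 + 1), so t ≡ 7·8 = 56 ≡ 1 (mod 11).
    Then x = 916 + 2736·1 = 3652, valid modulo lcm(2736, 11) = 30096: x ≡ 3652 (mod 30096).
  Combine with x ≡ 1 (mod 5); new modulus lcm = 150480.
    Write x = 3652 + 30096·t and substitute into x ≡ 1 (mod 5): 30096·t ≡ 1 − 3652 = -3651 (mod 5).
    Reduce coefficients mod 5: 1·t ≡ 4 (mod 5).
    So t ≡ 4 (mod 5).
    Then x = 3652 + 30096·4 = 124036, valid modulo lcm(30096, 5) = 150480: x ≡ 124036 (mod 150480).
Verify against each original: 124036 mod 19 = 4, 124036 mod 16 = 4, 124036 mod 9 = 7, 124036 mod 11 = 0, 124036 mod 5 = 1.

x ≡ 124036 (mod 150480).


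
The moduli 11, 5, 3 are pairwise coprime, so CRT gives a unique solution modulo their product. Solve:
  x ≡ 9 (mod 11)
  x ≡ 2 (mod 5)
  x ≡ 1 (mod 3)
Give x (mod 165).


Moduli 11, 5, 3 are pairwise coprime; by CRT there is a unique solution modulo M = 11 · 5 · 3 = 165.
Solve pairwise, accumulating the modulus:
  Start with x ≡ 9 (mod 11).
  Combine with x ≡ 2 (mod 5): since gcd(11, 5) = 1, we get a unique residue mod 55.
    Write x = 9 + 11·t and substitute into x ≡ 2 (mod 5): 11·t ≡ 2 − 9 = -7 (mod 5).
    Reduce coefficients mod 5: 1·t ≡ 3 (mod 5).
    So t ≡ 3 (mod 5).
    Then x = 9 + 11·3 = 42, valid modulo lcm(11, 5) = 55: x ≡ 42 (mod 55).
  Combine with x ≡ 1 (mod 3): since gcd(55, 3) = 1, we get a unique residue mod 165.
    Write x = 42 + 55·t and substitute into x ≡ 1 (mod 3): 55·t ≡ 1 − 42 = -41 (mod 3).
    Reduce coefficients mod 3: 1·t ≡ 1 (mod 3).
    So t ≡ 1 (mod 3).
    Then x = 42 + 55·1 = 97, valid modulo lcm(55, 3) = 165: x ≡ 97 (mod 165).
Verify: 97 mod 11 = 9 ✓, 97 mod 5 = 2 ✓, 97 mod 3 = 1 ✓.

x ≡ 97 (mod 165).


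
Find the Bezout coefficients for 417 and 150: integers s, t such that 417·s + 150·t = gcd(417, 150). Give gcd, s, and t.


Euclidean algorithm on (417, 150) — divide until remainder is 0:
  417 = 2 · 150 + 117
  150 = 1 · 117 + 33
  117 = 3 · 33 + 18
  33 = 1 · 18 + 15
  18 = 1 · 15 + 3
  15 = 5 · 3 + 0
gcd(417, 150) = 3.
Track Bezout coefficients alongside the remainders: start with r₀ = 417 = a·1 + b·0 (s = 1, t = 0) and r₁ = 150 = a·0 + b·1 (s = 0, t = 1); each new remainder r_{k+1} = r_{k-1} − q_k·r_k inherits s_{k+1} = s_{k-1} − q_k·s_k, t_{k+1} = t_{k-1} − q_k·t_k, so r_k = a·s_k + b·t_k at every step:
  q = 2: r = 117, s = 1 − 2·0 = 1, t = 0 − 2·1 = -2  (check: 417·1 + 150·(-2) = 117)
  q = 1: r = 33, s = 0 − 1·1 = -1, t = 1 − 1·(-2) = 3  (check: 417·(-1) + 150·3 = 33)
  q = 3: r = 18, s = 1 − 3·(-1) = 4, t = -2 − 3·3 = -11  (check: 417·4 + 150·(-11) = 18)
  q = 1: r = 15, s = -1 − 1·4 = -5, t = 3 − 1·(-11) = 14  (check: 417·(-5) + 150·14 = 15)
  q = 1: r = 3, s = 4 − 1·(-5) = 9, t = -11 − 1·14 = -25  (check: 417·9 + 150·(-25) = 3)
The row with r = 3 (the gcd) gives the Bezout coefficients s = 9, t = -25.
Result: 417 · (9) + 150 · (-25) = 3.

gcd(417, 150) = 3; s = 9, t = -25 (check: 417·9 + 150·(-25) = 3).


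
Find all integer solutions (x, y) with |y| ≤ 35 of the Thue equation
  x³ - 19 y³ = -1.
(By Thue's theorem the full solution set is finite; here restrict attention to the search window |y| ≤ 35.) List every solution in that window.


The equation is x³ - 19y³ = -1. For fixed y, x³ = 19·y³ − 1, so a solution requires the RHS to be a perfect cube.
Strategy: iterate y from -35 to 35, compute RHS = 19·y³ − 1, and check whether it is a (positive or negative) perfect cube.
Check small values of y:
  y = 0: RHS = -1 = (-1)³ ⇒ x = -1 works.
  y = 1: RHS = 18 is not a perfect cube.
  y = -1: RHS = -20 is not a perfect cube.
  y = 2: RHS = 151 is not a perfect cube.
  y = -2: RHS = -153 is not a perfect cube.
  y = 3: RHS = 512 = (8)³ ⇒ x = 8 works.
  y = -3: RHS = -514 is not a perfect cube.
Continuing the search up to |y| = 35 finds no further solutions beyond those listed.
Collected solutions: (-1, 0), (8, 3).

Solutions (with |y| ≤ 35): (-1, 0), (8, 3).


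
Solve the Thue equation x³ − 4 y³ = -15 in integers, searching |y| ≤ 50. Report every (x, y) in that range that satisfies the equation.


The equation is x³ - 4y³ = -15. For fixed y, x³ = 4·y³ − 15, so a solution requires the RHS to be a perfect cube.
Strategy: iterate y from -50 to 50, compute RHS = 4·y³ − 15, and check whether it is a (positive or negative) perfect cube.
Check small values of y:
  y = 0: RHS = -15 is not a perfect cube.
  y = 1: RHS = -11 is not a perfect cube.
  y = -1: RHS = -19 is not a perfect cube.
  y = 2: RHS = 17 is not a perfect cube.
  y = -2: RHS = -47 is not a perfect cube.
  y = 3: RHS = 93 is not a perfect cube.
  y = -3: RHS = -123 is not a perfect cube.
Continuing the search up to |y| = 50 finds no solutions either.
No (x, y) in the scanned range satisfies the equation.

No integer solutions with |y| ≤ 50.


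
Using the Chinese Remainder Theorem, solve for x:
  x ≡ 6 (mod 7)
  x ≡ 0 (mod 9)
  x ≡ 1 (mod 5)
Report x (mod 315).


Moduli 7, 9, 5 are pairwise coprime; by CRT there is a unique solution modulo M = 7 · 9 · 5 = 315.
Solve pairwise, accumulating the modulus:
  Start with x ≡ 6 (mod 7).
  Combine with x ≡ 0 (mod 9): since gcd(7, 9) = 1, we get a unique residue mod 63.
    Write x = 6 + 7·t and substitute into x ≡ 0 (mod 9): 7·t ≡ 0 − 6 = -6 (mod 9).
    Reduce coefficients mod 9: 7·t ≡ 3 (mod 9).
    The inverse of 7 mod 9 is 4 (since 7·4 = 28 = 3·9 + 1), so t ≡ 4·3 = 12 ≡ 3 (mod 9).
    Then x = 6 + 7·3 = 27, valid modulo lcm(7, 9) = 63: x ≡ 27 (mod 63).
  Combine with x ≡ 1 (mod 5): since gcd(63, 5) = 1, we get a unique residue mod 315.
    Write x = 27 + 63·t and substitute into x ≡ 1 (mod 5): 63·t ≡ 1 − 27 = -26 (mod 5).
    Reduce coefficients mod 5: 3·t ≡ 4 (mod 5).
    The inverse of 3 mod 5 is 2 (since 3·2 = 6 = 1·5 + 1), so t ≡ 2·4 = 8 ≡ 3 (mod 5).
    Then x = 27 + 63·3 = 216, valid modulo lcm(63, 5) = 315: x ≡ 216 (mod 315).
Verify: 216 mod 7 = 6 ✓, 216 mod 9 = 0 ✓, 216 mod 5 = 1 ✓.

x ≡ 216 (mod 315).


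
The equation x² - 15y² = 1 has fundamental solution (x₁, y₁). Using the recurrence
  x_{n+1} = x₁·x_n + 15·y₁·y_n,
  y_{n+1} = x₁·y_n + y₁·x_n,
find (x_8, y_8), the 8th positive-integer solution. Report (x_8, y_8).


Step 1: Find the fundamental solution (x₁, y₁) of x² - 15y² = 1.
  Expand √15 as a continued fraction. a₀ = ⌊√15⌋ = 3; iterate m_{k+1} = d_k·a_k − m_k, d_{k+1} = (15 − m_{k+1}²)/d_k, a_{k+1} = ⌊(a₀ + m_{k+1})/d_{k+1}⌋ (starting m₀ = 0, d₀ = 1), with convergents p_k = a_k·p_{k-1} + p_{k-2}, q_k = a_k·q_{k-1} + q_{k-2} (p₋₁ = 1, q₋₁ = 0):
  k = 0: a₀ = 3; p₀/q₀ = 3/1; p₀² − 15·q₀² = 9 − 15 = -6.
  k = 1: m = 3, d = 6, a = ⌊(3 + 3)/6⌋ = 1; p/q = (1·3 + 1)/(1·1 + 0) = 4/1; p² − 15·q² = 16 − 15 = 1.
  The first convergent with p² − 15·q² = 1 gives the fundamental solution (x₁, y₁) = (4, 1).
Step 2: Apply the recurrence (x_{n+1}, y_{n+1}) = (x₁x_n + 15y₁y_n, x₁y_n + y₁x_n) repeatedly.
  From (x_1, y_1) = (4, 1): x_2 = 4·4 + 15·1·1 = 31; y_2 = 4·1 + 1·4 = 8.
  From (x_2, y_2) = (31, 8): x_3 = 4·31 + 15·1·8 = 244; y_3 = 4·8 + 1·31 = 63.
  From (x_3, y_3) = (244, 63): x_4 = 4·244 + 15·1·63 = 1921; y_4 = 4·63 + 1·244 = 496.
  From (x_4, y_4) = (1921, 496): x_5 = 4·1921 + 15·1·496 = 15124; y_5 = 4·496 + 1·1921 = 3905.
  From (x_5, y_5) = (15124, 3905): x_6 = 4·15124 + 15·1·3905 = 119071; y_6 = 4·3905 + 1·15124 = 30744.
  From (x_6, y_6) = (119071, 30744): x_7 = 4·119071 + 15·1·30744 = 937444; y_7 = 4·30744 + 1·119071 = 242047.
  From (x_7, y_7) = (937444, 242047): x_8 = 4·937444 + 15·1·242047 = 7380481; y_8 = 4·242047 + 1·937444 = 1905632.
Step 3: Verify x_8² - 15·y_8² = 54471499791361 - 54471499791360 = 1 (should be 1). ✓

(x_1, y_1) = (4, 1); (x_8, y_8) = (7380481, 1905632).


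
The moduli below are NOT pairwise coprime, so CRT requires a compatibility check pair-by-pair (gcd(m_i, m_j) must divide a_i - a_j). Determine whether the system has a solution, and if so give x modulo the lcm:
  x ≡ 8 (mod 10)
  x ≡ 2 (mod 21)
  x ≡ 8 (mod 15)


Moduli 10, 21, 15 are not pairwise coprime, so CRT works modulo lcm(m_i) when all pairwise compatibility conditions hold.
Pairwise compatibility: gcd(m_i, m_j) must divide a_i - a_j for every pair.
Merge one congruence at a time:
  Start: x ≡ 8 (mod 10).
  Combine with x ≡ 2 (mod 21): gcd(10, 21) = 1; 2 - 8 = -6, which IS divisible by 1, so compatible.
    Write x = 8 + 10·t and substitute into x ≡ 2 (mod 21): 10·t ≡ 2 − 8 = -6 (mod 21).
    Reduce coefficients mod 21: 10·t ≡ 15 (mod 21).
    The inverse of 10 mod 21 is 19 (since 10·19 = 190 = 9·21 + 1), so t ≡ 19·15 = 285 ≡ 12 (mod 21).
    Then x = 8 + 10·12 = 128, valid modulo lcm(10, 21) = 210: x ≡ 128 (mod 210).
  Combine with x ≡ 8 (mod 15): gcd(210, 15) = 15; 8 - 128 = -120, which IS divisible by 15, so compatible.
    Write x = 128 + 210·t and substitute into x ≡ 8 (mod 15): 210·t ≡ 8 − 128 = -120 (mod 15).
    Divide the congruence (and modulus) by g = 15: 14·t ≡ -8 (mod 1).
    Modulo 1 every t works; take t = 0.
    Then x = 128 + 210·0 = 128, valid modulo lcm(210, 15) = 210: x ≡ 128 (mod 210).
Verify: 128 mod 10 = 8, 128 mod 21 = 2, 128 mod 15 = 8.

x ≡ 128 (mod 210).


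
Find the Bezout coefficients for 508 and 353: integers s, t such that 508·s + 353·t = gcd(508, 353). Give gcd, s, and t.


Euclidean algorithm on (508, 353) — divide until remainder is 0:
  508 = 1 · 353 + 155
  353 = 2 · 155 + 43
  155 = 3 · 43 + 26
  43 = 1 · 26 + 17
  26 = 1 · 17 + 9
  17 = 1 · 9 + 8
  9 = 1 · 8 + 1
  8 = 8 · 1 + 0
gcd(508, 353) = 1.
Track Bezout coefficients alongside the remainders: start with r₀ = 508 = a·1 + b·0 (s = 1, t = 0) and r₁ = 353 = a·0 + b·1 (s = 0, t = 1); each new remainder r_{k+1} = r_{k-1} − q_k·r_k inherits s_{k+1} = s_{k-1} − q_k·s_k, t_{k+1} = t_{k-1} − q_k·t_k, so r_k = a·s_k + b·t_k at every step:
  q = 1: r = 155, s = 1 − 1·0 = 1, t = 0 − 1·1 = -1  (check: 508·1 + 353·(-1) = 155)
  q = 2: r = 43, s = 0 − 2·1 = -2, t = 1 − 2·(-1) = 3  (check: 508·(-2) + 353·3 = 43)
  q = 3: r = 26, s = 1 − 3·(-2) = 7, t = -1 − 3·3 = -10  (check: 508·7 + 353·(-10) = 26)
  q = 1: r = 17, s = -2 − 1·7 = -9, t = 3 − 1·(-10) = 13  (check: 508·(-9) + 353·13 = 17)
  q = 1: r = 9, s = 7 − 1·(-9) = 16, t = -10 − 1·13 = -23  (check: 508·16 + 353·(-23) = 9)
  q = 1: r = 8, s = -9 − 1·16 = -25, t = 13 − 1·(-23) = 36  (check: 508·(-25) + 353·36 = 8)
  q = 1: r = 1, s = 16 − 1·(-25) = 41, t = -23 − 1·36 = -59  (check: 508·41 + 353·(-59) = 1)
The row with r = 1 (the gcd) gives the Bezout coefficients s = 41, t = -59.
Result: 508 · (41) + 353 · (-59) = 1.

gcd(508, 353) = 1; s = 41, t = -59 (check: 508·41 + 353·(-59) = 1).


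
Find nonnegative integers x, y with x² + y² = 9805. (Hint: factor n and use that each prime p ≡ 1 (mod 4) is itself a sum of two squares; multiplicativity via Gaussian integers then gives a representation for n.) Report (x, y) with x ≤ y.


Step 1: Factor n = 9805 = 5 · 37 · 53.
Step 2: Check the mod-4 condition on each prime factor: 5 ≡ 1 (mod 4), exponent 1; 37 ≡ 1 (mod 4), exponent 1; 53 ≡ 1 (mod 4), exponent 1.
All primes ≡ 3 (mod 4) appear to even exponent (or don't appear), so by the two-squares theorem n IS expressible as a sum of two squares.
Step 3: Build a representation. Here n = 5 · 37 · 53 is a product of primes ≡ 1 (mod 4). Each prime p ≡ 1 (mod 4) is itself a sum of two squares; find a² by testing p − a² for a perfect square:
  5: 5 − 1² = 4 = 2² ⇒ 5 = 1² + 2².
  37: 37 − 1² = 36 = 6² ⇒ 37 = 1² + 6².
  53: 53 − 1² = 52, 53 − 2² = 49 = 7² ⇒ 53 = 2² + 7².
  Combine using the Brahmagupta–Fibonacci identity (a² + b²)(c² + d²) = (ac − bd)² + (ad + bc)² = (ac + bd)² + (ad − bc)²:
  5 · 37 = 185: from (1² + 2²)(1² + 6²), take (1·1 − 2·6, 1·6 + 2·1) = (1 − 12, 6 + 2) = (-11, 8); dropping signs (only squares matter) gives (11, 8); check 11² + 8² = 121 + 64 = 185 ✓.
  185 · 53 = 9805: from (11² + 8²)(2² + 7²), take (11·2 − 8·7, 11·7 + 8·2) = (22 − 56, 77 + 16) = (-34, 93); dropping signs (only squares matter) gives (34, 93); check 34² + 93² = 1156 + 8649 = 9805 ✓.
Step 4: Order so x ≤ y and verify: 34² + 93² = 1156 + 8649 = 9805 = n. ✓

n = 9805 = 34² + 93² (one valid representation with x ≤ y).


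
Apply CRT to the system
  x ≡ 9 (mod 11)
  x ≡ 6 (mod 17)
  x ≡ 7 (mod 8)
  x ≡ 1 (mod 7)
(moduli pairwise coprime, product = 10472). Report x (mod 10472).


Product of moduli M = 11 · 17 · 8 · 7 = 10472.
Merge one congruence at a time:
  Start: x ≡ 9 (mod 11).
  Combine with x ≡ 6 (mod 17); new modulus lcm = 187.
    Write x = 9 + 11·t and substitute into x ≡ 6 (mod 17): 11·t ≡ 6 − 9 = -3 (mod 17).
    Reduce coefficients mod 17: 11·t ≡ 14 (mod 17).
    The inverse of 11 mod 17 is 14 (since 11·14 = 154 = 9·17 + 1), so t ≡ 14·14 = 196 ≡ 9 (mod 17).
    Then x = 9 + 11·9 = 108, valid modulo lcm(11, 17) = 187: x ≡ 108 (mod 187).
  Combine with x ≡ 7 (mod 8); new modulus lcm = 1496.
    Write x = 108 + 187·t and substitute into x ≡ 7 (mod 8): 187·t ≡ 7 − 108 = -101 (mod 8).
    Reduce coefficients mod 8: 3·t ≡ 3 (mod 8).
    The inverse of 3 mod 8 is 3 (since 3·3 = 9 = 1·8 + 1), so t ≡ 3·3 = 9 ≡ 1 (mod 8).
    Then x = 108 + 187·1 = 295, valid modulo lcm(187, 8) = 1496: x ≡ 295 (mod 1496).
  Combine with x ≡ 1 (mod 7); new modulus lcm = 10472.
    Write x = 295 + 1496·t and substitute into x ≡ 1 (mod 7): 1496·t ≡ 1 − 295 = -294 (mod 7).
    Reduce coefficients mod 7: 5·t ≡ 0 (mod 7).
    The inverse of 5 mod 7 is 3 (since 5·3 = 15 = 2·7 + 1), so t ≡ 3·0 = 0 ≡ 0 (mod 7).
    Then x = 295 + 1496·0 = 295, valid modulo lcm(1496, 7) = 10472: x ≡ 295 (mod 10472).
Verify against each original: 295 mod 11 = 9, 295 mod 17 = 6, 295 mod 8 = 7, 295 mod 7 = 1.

x ≡ 295 (mod 10472).


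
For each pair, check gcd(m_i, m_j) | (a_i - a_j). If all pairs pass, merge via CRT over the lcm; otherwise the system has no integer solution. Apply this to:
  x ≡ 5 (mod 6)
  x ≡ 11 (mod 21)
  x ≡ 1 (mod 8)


Moduli 6, 21, 8 are not pairwise coprime, so CRT works modulo lcm(m_i) when all pairwise compatibility conditions hold.
Pairwise compatibility: gcd(m_i, m_j) must divide a_i - a_j for every pair.
Merge one congruence at a time:
  Start: x ≡ 5 (mod 6).
  Combine with x ≡ 11 (mod 21): gcd(6, 21) = 3; 11 - 5 = 6, which IS divisible by 3, so compatible.
    Write x = 5 + 6·t and substitute into x ≡ 11 (mod 21): 6·t ≡ 11 − 5 = 6 (mod 21).
    Divide the congruence (and modulus) by g = 3: 2·t ≡ 2 (mod 7).
    The inverse of 2 mod 7 is 4 (since 2·4 = 8 = 1·7 + 1), so t ≡ 4·2 = 8 ≡ 1 (mod 7).
    Then x = 5 + 6·1 = 11, valid modulo lcm(6, 21) = 42: x ≡ 11 (mod 42).
  Combine with x ≡ 1 (mod 8): gcd(42, 8) = 2; 1 - 11 = -10, which IS divisible by 2, so compatible.
    Write x = 11 + 42·t and substitute into x ≡ 1 (mod 8): 42·t ≡ 1 − 11 = -10 (mod 8).
    Divide the congruence (and modulus) by g = 2: 21·t ≡ -5 (mod 4).
    Reduce coefficients mod 4: 1·t ≡ 3 (mod 4).
    So t ≡ 3 (mod 4).
    Then x = 11 + 42·3 = 137, valid modulo lcm(42, 8) = 168: x ≡ 137 (mod 168).
Verify: 137 mod 6 = 5, 137 mod 21 = 11, 137 mod 8 = 1.

x ≡ 137 (mod 168).
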